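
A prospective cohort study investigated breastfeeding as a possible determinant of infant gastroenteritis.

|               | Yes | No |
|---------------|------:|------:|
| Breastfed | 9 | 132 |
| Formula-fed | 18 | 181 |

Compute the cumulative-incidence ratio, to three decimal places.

0.706

Cells: a = 9, b = 132, c = 18, d = 181.
Risk in exposed = 9/141 = 0.06383; risk in unexposed = 18/199 = 0.09045.
RR = 0.06383 / 0.09045 = 0.70567
The risk is 29% lower among the exposed than among the unexposed.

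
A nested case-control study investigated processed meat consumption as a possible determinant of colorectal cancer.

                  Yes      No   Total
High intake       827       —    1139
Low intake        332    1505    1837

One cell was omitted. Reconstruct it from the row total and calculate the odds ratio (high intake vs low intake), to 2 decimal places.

12.02

The missing cell is in the exposed row: 1139 − 827 = 312.
So a = 827, b = 312, c = 332, d = 1505.
OR = (a·d)/(b·c) = (827 × 1505) / (312 × 332) = 1244635 / 103584 = 12.01571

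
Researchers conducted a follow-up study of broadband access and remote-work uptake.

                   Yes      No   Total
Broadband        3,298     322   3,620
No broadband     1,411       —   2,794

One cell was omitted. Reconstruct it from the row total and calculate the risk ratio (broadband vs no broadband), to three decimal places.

The missing cell is in the unexposed row: 2794 − 1411 = 1383.
So a = 3298, b = 322, c = 1411, d = 1383.
RR = [a/(a+b)] / [c/(c+d)] = (3298/3620) / (1411/2794) = 0.91105/0.50501 = 1.80402

1.804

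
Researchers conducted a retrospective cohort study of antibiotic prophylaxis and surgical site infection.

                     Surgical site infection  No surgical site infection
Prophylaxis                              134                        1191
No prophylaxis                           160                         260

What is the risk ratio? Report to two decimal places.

0.27

Cells: a = 134, b = 1191, c = 160, d = 260.
Risk in exposed = 134/1325 = 0.10113; risk in unexposed = 160/420 = 0.38095.
RR = 0.10113 / 0.38095 = 0.26547
The risk is 73% lower among the exposed than among the unexposed.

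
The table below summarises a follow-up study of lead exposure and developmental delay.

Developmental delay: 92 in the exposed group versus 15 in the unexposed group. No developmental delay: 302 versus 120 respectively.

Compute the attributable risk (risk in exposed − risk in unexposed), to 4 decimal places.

From the description: a = 92, b = 302, c = 15, d = 120.
Risk in exposed = 92/394 = 0.233503; risk in unexposed = 15/135 = 0.111111.
Risk difference = 0.233503 − 0.111111 = 0.122391

0.1224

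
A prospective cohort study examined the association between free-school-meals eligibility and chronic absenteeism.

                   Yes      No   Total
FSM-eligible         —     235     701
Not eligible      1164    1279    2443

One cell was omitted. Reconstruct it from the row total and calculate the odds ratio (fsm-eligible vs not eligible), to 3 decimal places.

2.179

The missing cell is in the exposed row: 701 − 235 = 466.
So a = 466, b = 235, c = 1164, d = 1279.
OR = (a·d)/(b·c) = (466 × 1279) / (235 × 1164) = 596014 / 273540 = 2.17889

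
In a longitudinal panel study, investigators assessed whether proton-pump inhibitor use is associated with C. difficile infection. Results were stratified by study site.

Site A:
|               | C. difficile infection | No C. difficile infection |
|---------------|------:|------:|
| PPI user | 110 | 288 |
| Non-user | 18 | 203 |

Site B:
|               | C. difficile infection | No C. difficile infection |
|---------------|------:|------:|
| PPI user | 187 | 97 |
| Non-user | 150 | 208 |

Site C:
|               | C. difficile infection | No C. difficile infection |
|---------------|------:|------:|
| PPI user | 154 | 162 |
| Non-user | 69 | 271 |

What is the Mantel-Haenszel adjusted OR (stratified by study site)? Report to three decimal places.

3.334

OR_MH = Σ(aᵢdᵢ/nᵢ) / Σ(bᵢcᵢ/nᵢ), where nᵢ is the stratum total.
Stratum 1 (Site A): n = 619; a·d/n = 110·203/619 = 36.0743; b·c/n = 288·18/619 = 8.3748
Stratum 2 (Site B): n = 642; a·d/n = 187·208/642 = 60.5857; b·c/n = 97·150/642 = 22.6636
Stratum 3 (Site C): n = 656; a·d/n = 154·271/656 = 63.6189; b·c/n = 162·69/656 = 17.0396
OR_MH = (36.0743 + 60.5857 + 63.6189) / (8.3748 + 22.6636 + 17.0396) = 160.2789 / 48.0780 = 3.33373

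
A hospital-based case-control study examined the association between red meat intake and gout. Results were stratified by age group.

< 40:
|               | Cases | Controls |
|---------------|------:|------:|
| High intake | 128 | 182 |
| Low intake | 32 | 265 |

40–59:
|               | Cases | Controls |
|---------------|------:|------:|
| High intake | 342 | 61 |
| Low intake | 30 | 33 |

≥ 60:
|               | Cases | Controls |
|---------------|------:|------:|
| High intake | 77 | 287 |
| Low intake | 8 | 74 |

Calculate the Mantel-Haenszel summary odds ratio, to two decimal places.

OR_MH = Σ(aᵢdᵢ/nᵢ) / Σ(bᵢcᵢ/nᵢ), where nᵢ is the stratum total.
Stratum 1 (< 40): n = 607; a·d/n = 128·265/607 = 55.8814; b·c/n = 182·32/607 = 9.5947
Stratum 2 (40–59): n = 466; a·d/n = 342·33/466 = 24.2189; b·c/n = 61·30/466 = 3.9270
Stratum 3 (≥ 60): n = 446; a·d/n = 77·74/446 = 12.7758; b·c/n = 287·8/446 = 5.1480
OR_MH = (55.8814 + 24.2189 + 12.7758) / (9.5947 + 3.9270 + 5.1480) = 92.8761 / 18.6697 = 4.97468

4.97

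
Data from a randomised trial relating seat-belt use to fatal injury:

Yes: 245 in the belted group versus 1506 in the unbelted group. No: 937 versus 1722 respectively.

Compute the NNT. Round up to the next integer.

4

Risk in treated group = 245/1182 = 0.20728; risk in control = 1506/3228 = 0.46654.
Absolute risk reduction = 0.46654 − 0.20728 = 0.25927
NNT = 1 / ARR = 1 / 0.25927 = 3.857 → round up → 4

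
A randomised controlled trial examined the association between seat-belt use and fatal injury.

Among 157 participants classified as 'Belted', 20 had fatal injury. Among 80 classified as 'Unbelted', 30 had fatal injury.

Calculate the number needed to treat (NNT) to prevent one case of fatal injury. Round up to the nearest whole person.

Risk in treated group = 20/157 = 0.12739; risk in control = 30/80 = 0.37500.
Absolute risk reduction = 0.37500 − 0.12739 = 0.24761
NNT = 1 / ARR = 1 / 0.24761 = 4.039 → round up → 5

5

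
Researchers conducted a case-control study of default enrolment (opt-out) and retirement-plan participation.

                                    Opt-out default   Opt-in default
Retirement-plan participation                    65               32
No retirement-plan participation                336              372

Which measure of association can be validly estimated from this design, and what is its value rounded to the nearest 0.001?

Reading the table with exposure as columns: a = 65 (Opt-out default, case), b = 336 (Opt-out default, non-case), c = 32 (Opt-in default, case), d = 372.
This is a case-control study: participants were sampled on outcome status, so risks in the source population cannot be estimated directly — relative risk is not valid here. The odds ratio is the appropriate measure.
OR = (a·d)/(b·c) = (65 × 372) / (336 × 32) = 24180 / 10752 = 2.24888

2.249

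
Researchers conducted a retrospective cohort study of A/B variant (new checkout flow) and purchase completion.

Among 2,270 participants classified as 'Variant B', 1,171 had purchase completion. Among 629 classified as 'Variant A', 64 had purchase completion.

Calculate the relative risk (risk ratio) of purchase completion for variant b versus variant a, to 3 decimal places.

5.070

From the description: a = 1171, b = 1099, c = 64, d = 565.
Risk in exposed = 1171/2270 = 0.51586; risk in unexposed = 64/629 = 0.10175.
RR = 0.51586 / 0.10175 = 5.06993
The risk among the exposed is 5.07 times that among the unexposed.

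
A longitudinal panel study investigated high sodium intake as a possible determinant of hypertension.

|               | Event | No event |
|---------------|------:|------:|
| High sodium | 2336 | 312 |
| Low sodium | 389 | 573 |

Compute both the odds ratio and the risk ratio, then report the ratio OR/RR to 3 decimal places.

Cells: a = 2336, b = 312, c = 389, d = 573.
OR = (2336·573)/(312·389) = 1338528/121368 = 11.02867
Risk in exposed = 2336/2648 = 0.88218; risk in unexposed = 389/962 = 0.40437; RR = 2.18163
OR/RR = 11.02867 / 2.18163 = 5.05525
The outcome is not rare, so the OR lies further from 1 than the RR.

5.055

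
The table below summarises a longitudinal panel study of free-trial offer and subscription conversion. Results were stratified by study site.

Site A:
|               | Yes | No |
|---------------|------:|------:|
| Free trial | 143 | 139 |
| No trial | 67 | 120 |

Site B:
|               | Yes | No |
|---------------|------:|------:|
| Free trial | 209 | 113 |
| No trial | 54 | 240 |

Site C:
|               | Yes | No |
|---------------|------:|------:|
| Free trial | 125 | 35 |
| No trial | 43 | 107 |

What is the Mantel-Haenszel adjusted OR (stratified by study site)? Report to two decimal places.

OR_MH = Σ(aᵢdᵢ/nᵢ) / Σ(bᵢcᵢ/nᵢ), where nᵢ is the stratum total.
Stratum 1 (Site A): n = 469; a·d/n = 143·120/469 = 36.5885; b·c/n = 139·67/469 = 19.8571
Stratum 2 (Site B): n = 616; a·d/n = 209·240/616 = 81.4286; b·c/n = 113·54/616 = 9.9058
Stratum 3 (Site C): n = 310; a·d/n = 125·107/310 = 43.1452; b·c/n = 35·43/310 = 4.8548
OR_MH = (36.5885 + 81.4286 + 43.1452) / (19.8571 + 9.9058 + 4.8548) = 161.1622 / 34.6178 = 4.65547

4.66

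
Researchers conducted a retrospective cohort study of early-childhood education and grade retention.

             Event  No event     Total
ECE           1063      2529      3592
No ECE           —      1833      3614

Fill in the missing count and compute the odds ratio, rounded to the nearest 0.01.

The missing cell is in the unexposed row: 3614 − 1833 = 1781.
So a = 1063, b = 2529, c = 1781, d = 1833.
OR = (a·d)/(b·c) = (1063 × 1833) / (2529 × 1781) = 1948479 / 4504149 = 0.43260

0.43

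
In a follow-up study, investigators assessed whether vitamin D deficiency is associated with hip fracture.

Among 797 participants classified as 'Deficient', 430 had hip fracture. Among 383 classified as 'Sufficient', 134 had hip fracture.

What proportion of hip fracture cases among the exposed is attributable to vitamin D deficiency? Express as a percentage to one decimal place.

35.2

From the description: a = 430, b = 367, c = 134, d = 249.
Risk in exposed = 430/797 = 0.53952; risk in unexposed = 134/383 = 0.34987.
RR = 0.53952/0.34987 = 1.54207
AR% = (RR − 1)/RR × 100 = (1.54207 − 1)/1.54207 × 100 = 35.1521%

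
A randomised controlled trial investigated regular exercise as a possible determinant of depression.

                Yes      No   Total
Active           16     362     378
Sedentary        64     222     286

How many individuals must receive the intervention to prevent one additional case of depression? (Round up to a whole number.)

Risk in treated group = 16/378 = 0.04233; risk in control = 64/286 = 0.22378.
Absolute risk reduction = 0.22378 − 0.04233 = 0.18145
NNT = 1 / ARR = 1 / 0.18145 = 5.511 → round up → 6

6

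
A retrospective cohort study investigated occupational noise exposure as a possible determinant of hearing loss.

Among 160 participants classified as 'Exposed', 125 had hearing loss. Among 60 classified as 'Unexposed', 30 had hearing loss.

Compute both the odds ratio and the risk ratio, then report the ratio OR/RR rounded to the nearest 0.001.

2.286

From the description: a = 125, b = 35, c = 30, d = 30.
OR = (125·30)/(35·30) = 3750/1050 = 3.57143
Risk in exposed = 125/160 = 0.78125; risk in unexposed = 30/60 = 0.50000; RR = 1.56250
OR/RR = 3.57143 / 1.56250 = 2.28571
The outcome is not rare, so the OR lies further from 1 than the RR.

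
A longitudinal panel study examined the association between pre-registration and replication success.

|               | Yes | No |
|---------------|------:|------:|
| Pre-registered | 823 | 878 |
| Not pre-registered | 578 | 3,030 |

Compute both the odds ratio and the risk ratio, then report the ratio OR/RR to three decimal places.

1.627

Cells: a = 823, b = 878, c = 578, d = 3030.
OR = (823·3030)/(878·578) = 2493690/507484 = 4.91383
Risk in exposed = 823/1701 = 0.48383; risk in unexposed = 578/3608 = 0.16020; RR = 3.02019
OR/RR = 4.91383 / 3.02019 = 1.62699
The outcome is not rare, so the OR lies further from 1 than the RR.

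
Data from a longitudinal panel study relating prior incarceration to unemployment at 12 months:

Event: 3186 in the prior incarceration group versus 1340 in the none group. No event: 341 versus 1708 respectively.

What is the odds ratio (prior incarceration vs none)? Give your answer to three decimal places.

From the description: a = 3186, b = 341, c = 1340, d = 1708.
OR = (a·d)/(b·c) = (3186 × 1708) / (341 × 1340) = 5441688 / 456940 = 11.90898
The odds of unemployment at 12 months are about 11.91 times as high in the prior incarceration group.

11.909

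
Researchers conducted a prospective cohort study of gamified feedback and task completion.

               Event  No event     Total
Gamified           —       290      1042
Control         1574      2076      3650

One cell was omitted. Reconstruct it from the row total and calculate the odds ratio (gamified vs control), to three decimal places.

3.420

The missing cell is in the exposed row: 1042 − 290 = 752.
So a = 752, b = 290, c = 1574, d = 2076.
OR = (a·d)/(b·c) = (752 × 2076) / (290 × 1574) = 1561152 / 456460 = 3.42013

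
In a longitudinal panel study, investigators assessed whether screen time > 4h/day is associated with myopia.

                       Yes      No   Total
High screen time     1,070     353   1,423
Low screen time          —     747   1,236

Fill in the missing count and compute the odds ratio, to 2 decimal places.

4.63

The missing cell is in the unexposed row: 1236 − 747 = 489.
So a = 1070, b = 353, c = 489, d = 747.
OR = (a·d)/(b·c) = (1070 × 747) / (353 × 489) = 799290 / 172617 = 4.63042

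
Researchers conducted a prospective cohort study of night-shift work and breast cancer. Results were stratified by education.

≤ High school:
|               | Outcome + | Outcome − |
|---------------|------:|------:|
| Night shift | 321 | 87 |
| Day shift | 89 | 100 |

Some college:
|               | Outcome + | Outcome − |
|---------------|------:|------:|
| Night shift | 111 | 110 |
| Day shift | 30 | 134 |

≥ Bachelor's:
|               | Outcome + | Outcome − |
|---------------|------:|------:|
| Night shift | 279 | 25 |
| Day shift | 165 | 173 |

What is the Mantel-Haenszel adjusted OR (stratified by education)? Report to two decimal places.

OR_MH = Σ(aᵢdᵢ/nᵢ) / Σ(bᵢcᵢ/nᵢ), where nᵢ is the stratum total.
Stratum 1 (≤ High school): n = 597; a·d/n = 321·100/597 = 53.7688; b·c/n = 87·89/597 = 12.9698
Stratum 2 (Some college): n = 385; a·d/n = 111·134/385 = 38.6338; b·c/n = 110·30/385 = 8.5714
Stratum 3 (≥ Bachelor's): n = 642; a·d/n = 279·173/642 = 75.1822; b·c/n = 25·165/642 = 6.4252
OR_MH = (53.7688 + 38.6338 + 75.1822) / (12.9698 + 8.5714 + 6.4252) = 167.5849 / 27.9665 = 5.99234

5.99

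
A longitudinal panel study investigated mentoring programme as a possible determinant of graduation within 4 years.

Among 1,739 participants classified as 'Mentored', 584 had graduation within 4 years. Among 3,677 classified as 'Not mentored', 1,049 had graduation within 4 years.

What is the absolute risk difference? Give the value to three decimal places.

From the description: a = 584, b = 1155, c = 1049, d = 2628.
Risk in exposed = 584/1739 = 0.335825; risk in unexposed = 1049/3677 = 0.285287.
Risk difference = 0.335825 − 0.285287 = 0.050538

0.051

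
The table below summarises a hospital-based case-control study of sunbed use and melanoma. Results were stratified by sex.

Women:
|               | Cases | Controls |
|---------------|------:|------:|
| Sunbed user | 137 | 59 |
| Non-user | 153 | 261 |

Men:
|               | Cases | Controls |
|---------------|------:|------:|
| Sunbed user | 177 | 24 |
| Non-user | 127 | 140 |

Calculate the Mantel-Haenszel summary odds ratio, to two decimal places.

5.24

OR_MH = Σ(aᵢdᵢ/nᵢ) / Σ(bᵢcᵢ/nᵢ), where nᵢ is the stratum total.
Stratum 1 (Women): n = 610; a·d/n = 137·261/610 = 58.6180; b·c/n = 59·153/610 = 14.7984
Stratum 2 (Men): n = 468; a·d/n = 177·140/468 = 52.9487; b·c/n = 24·127/468 = 6.5128
OR_MH = (58.6180 + 52.9487) / (14.7984 + 6.5128) = 111.5668 / 21.3112 = 5.23513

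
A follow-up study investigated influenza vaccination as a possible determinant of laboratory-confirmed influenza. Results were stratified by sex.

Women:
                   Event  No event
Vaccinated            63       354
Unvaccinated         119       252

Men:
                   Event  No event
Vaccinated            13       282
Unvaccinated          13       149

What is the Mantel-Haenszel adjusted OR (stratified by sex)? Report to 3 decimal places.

OR_MH = Σ(aᵢdᵢ/nᵢ) / Σ(bᵢcᵢ/nᵢ), where nᵢ is the stratum total.
Stratum 1 (Women): n = 788; a·d/n = 63·252/788 = 20.1472; b·c/n = 354·119/788 = 53.4594
Stratum 2 (Men): n = 457; a·d/n = 13·149/457 = 4.2385; b·c/n = 282·13/457 = 8.0219
OR_MH = (20.1472 + 4.2385) / (53.4594 + 8.0219) = 24.3857 / 61.4813 = 0.39664

0.397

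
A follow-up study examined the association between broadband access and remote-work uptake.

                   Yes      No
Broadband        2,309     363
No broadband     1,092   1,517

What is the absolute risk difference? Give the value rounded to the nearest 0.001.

Cells: a = 2309, b = 363, c = 1092, d = 1517.
Risk in exposed = 2309/2672 = 0.864147; risk in unexposed = 1092/2609 = 0.418551.
Risk difference = 0.864147 − 0.418551 = 0.445596

0.446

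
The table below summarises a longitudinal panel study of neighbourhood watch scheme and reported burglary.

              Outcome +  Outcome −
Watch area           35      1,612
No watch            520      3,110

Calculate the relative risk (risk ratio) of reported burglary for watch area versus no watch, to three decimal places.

Cells: a = 35, b = 1612, c = 520, d = 3110.
Risk in exposed = 35/1647 = 0.02125; risk in unexposed = 520/3630 = 0.14325.
RR = 0.02125 / 0.14325 = 0.14835
The risk is 85% lower among the exposed than among the unexposed.

0.148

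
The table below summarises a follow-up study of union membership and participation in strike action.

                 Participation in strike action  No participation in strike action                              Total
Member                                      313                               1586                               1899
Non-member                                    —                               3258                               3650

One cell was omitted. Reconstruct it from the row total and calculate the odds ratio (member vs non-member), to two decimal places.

The missing cell is in the unexposed row: 3650 − 3258 = 392.
So a = 313, b = 1586, c = 392, d = 3258.
OR = (a·d)/(b·c) = (313 × 3258) / (1586 × 392) = 1019754 / 621712 = 1.64024

1.64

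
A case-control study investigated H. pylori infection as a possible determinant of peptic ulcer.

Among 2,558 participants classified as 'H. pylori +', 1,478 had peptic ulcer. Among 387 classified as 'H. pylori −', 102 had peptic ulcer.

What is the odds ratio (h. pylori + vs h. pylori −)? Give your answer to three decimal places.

3.824

From the description: a = 1478, b = 1080, c = 102, d = 285.
OR = (a·d)/(b·c) = (1478 × 285) / (1080 × 102) = 421230 / 110160 = 3.82380
The odds of peptic ulcer are about 3.82 times as high in the h. pylori + group.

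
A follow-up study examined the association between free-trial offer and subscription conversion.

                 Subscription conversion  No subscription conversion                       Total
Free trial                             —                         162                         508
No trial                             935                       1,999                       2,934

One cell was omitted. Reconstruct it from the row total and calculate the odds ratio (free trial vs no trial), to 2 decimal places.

The missing cell is in the exposed row: 508 − 162 = 346.
So a = 346, b = 162, c = 935, d = 1999.
OR = (a·d)/(b·c) = (346 × 1999) / (162 × 935) = 691654 / 151470 = 4.56628

4.57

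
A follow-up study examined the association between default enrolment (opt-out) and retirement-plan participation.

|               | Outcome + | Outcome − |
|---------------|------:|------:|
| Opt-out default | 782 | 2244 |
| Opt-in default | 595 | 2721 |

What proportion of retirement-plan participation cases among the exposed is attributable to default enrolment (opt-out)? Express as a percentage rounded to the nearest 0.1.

30.6

Cells: a = 782, b = 2244, c = 595, d = 2721.
Risk in exposed = 782/3026 = 0.25843; risk in unexposed = 595/3316 = 0.17943.
RR = 0.25843/0.17943 = 1.44024
AR% = (RR − 1)/RR × 100 = (1.44024 − 1)/1.44024 × 100 = 30.5672%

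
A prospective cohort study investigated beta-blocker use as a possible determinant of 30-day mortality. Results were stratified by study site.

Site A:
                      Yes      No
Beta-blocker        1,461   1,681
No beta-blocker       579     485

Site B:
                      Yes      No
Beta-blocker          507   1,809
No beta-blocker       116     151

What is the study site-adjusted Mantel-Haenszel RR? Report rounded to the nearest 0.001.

0.787

RR_MH = Σ(aᵢ·n₀ᵢ/nᵢ) / Σ(cᵢ·n₁ᵢ/nᵢ), with n₁ᵢ = aᵢ+bᵢ (exposed), n₀ᵢ = cᵢ+dᵢ (unexposed), nᵢ = n₁ᵢ+n₀ᵢ.
Stratum 1 (Site A): n₁ = 3142, n₀ = 1064, n = 4206; a·n₀/n = 1461·1064/4206 = 369.5920; c·n₁/n = 579·3142/4206 = 432.5292
Stratum 2 (Site B): n₁ = 2316, n₀ = 267, n = 2583; a·n₀/n = 507·267/2583 = 52.4077; c·n₁/n = 116·2316/2583 = 104.0093
RR_MH = (369.5920 + 52.4077) / (432.5292 + 104.0093) = 421.9997 / 536.5385 = 0.78652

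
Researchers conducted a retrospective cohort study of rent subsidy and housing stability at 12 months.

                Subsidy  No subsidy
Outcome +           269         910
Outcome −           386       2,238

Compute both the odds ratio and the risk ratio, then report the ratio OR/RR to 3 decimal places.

1.206

Reading the table with exposure as columns: a = 269 (Subsidy, case), b = 386 (Subsidy, non-case), c = 910 (No subsidy, case), d = 2238.
OR = (269·2238)/(386·910) = 602022/351260 = 1.71389
Risk in exposed = 269/655 = 0.41069; risk in unexposed = 910/3148 = 0.28907; RR = 1.42071
OR/RR = 1.71389 / 1.42071 = 1.20637
The outcome is not rare, so the OR lies further from 1 than the RR.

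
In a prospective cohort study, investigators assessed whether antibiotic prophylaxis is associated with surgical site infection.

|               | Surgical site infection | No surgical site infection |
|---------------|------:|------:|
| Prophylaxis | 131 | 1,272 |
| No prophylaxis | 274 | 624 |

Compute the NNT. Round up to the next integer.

5

Risk in treated group = 131/1403 = 0.09337; risk in control = 274/898 = 0.30512.
Absolute risk reduction = 0.30512 − 0.09337 = 0.21175
NNT = 1 / ARR = 1 / 0.21175 = 4.723 → round up → 5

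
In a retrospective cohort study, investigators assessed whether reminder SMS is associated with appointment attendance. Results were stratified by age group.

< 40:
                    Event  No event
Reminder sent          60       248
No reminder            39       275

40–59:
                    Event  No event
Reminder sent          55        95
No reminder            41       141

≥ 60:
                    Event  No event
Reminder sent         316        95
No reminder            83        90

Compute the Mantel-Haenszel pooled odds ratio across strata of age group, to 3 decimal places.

2.417

OR_MH = Σ(aᵢdᵢ/nᵢ) / Σ(bᵢcᵢ/nᵢ), where nᵢ is the stratum total.
Stratum 1 (< 40): n = 622; a·d/n = 60·275/622 = 26.5273; b·c/n = 248·39/622 = 15.5498
Stratum 2 (40–59): n = 332; a·d/n = 55·141/332 = 23.3584; b·c/n = 95·41/332 = 11.7319
Stratum 3 (≥ 60): n = 584; a·d/n = 316·90/584 = 48.6986; b·c/n = 95·83/584 = 13.5017
OR_MH = (26.5273 + 23.3584 + 48.6986) / (15.5498 + 11.7319 + 13.5017) = 98.5844 / 40.7835 = 2.41726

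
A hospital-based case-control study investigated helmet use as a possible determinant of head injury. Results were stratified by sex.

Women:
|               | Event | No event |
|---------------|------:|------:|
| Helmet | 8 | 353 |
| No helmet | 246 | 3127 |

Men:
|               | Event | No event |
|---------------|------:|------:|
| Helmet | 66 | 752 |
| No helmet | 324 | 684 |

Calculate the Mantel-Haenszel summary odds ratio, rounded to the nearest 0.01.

0.20

OR_MH = Σ(aᵢdᵢ/nᵢ) / Σ(bᵢcᵢ/nᵢ), where nᵢ is the stratum total.
Stratum 1 (Women): n = 3734; a·d/n = 8·3127/3734 = 6.6995; b·c/n = 353·246/3734 = 23.2560
Stratum 2 (Men): n = 1826; a·d/n = 66·684/1826 = 24.7229; b·c/n = 752·324/1826 = 133.4326
OR_MH = (6.6995 + 24.7229) / (23.2560 + 133.4326) = 31.4224 / 156.6887 = 0.20054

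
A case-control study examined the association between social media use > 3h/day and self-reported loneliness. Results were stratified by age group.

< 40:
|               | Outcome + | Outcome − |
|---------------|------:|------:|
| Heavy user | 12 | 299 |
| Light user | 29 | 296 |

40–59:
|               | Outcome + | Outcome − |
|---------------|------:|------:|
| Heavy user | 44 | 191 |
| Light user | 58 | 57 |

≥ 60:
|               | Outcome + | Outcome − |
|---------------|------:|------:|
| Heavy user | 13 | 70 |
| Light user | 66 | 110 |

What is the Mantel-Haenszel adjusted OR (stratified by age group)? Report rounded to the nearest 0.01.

OR_MH = Σ(aᵢdᵢ/nᵢ) / Σ(bᵢcᵢ/nᵢ), where nᵢ is the stratum total.
Stratum 1 (< 40): n = 636; a·d/n = 12·296/636 = 5.5849; b·c/n = 299·29/636 = 13.6336
Stratum 2 (40–59): n = 350; a·d/n = 44·57/350 = 7.1657; b·c/n = 191·58/350 = 31.6514
Stratum 3 (≥ 60): n = 259; a·d/n = 13·110/259 = 5.5212; b·c/n = 70·66/259 = 17.8378
OR_MH = (5.5849 + 7.1657 + 5.5212) / (13.6336 + 31.6514 + 17.8378) = 18.2719 / 63.1229 = 0.28946

0.29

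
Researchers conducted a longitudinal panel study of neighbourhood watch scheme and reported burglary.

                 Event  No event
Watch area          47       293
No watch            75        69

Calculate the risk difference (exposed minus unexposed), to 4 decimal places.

-0.3826

Cells: a = 47, b = 293, c = 75, d = 69.
Risk in exposed = 47/340 = 0.138235; risk in unexposed = 75/144 = 0.520833.
Risk difference = 0.138235 − 0.520833 = -0.382598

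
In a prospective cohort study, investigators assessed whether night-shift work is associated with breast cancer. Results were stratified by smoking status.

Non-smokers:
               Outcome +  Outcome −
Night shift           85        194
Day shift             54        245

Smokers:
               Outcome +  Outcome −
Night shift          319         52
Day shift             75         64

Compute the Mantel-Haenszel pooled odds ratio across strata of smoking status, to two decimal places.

2.95

OR_MH = Σ(aᵢdᵢ/nᵢ) / Σ(bᵢcᵢ/nᵢ), where nᵢ is the stratum total.
Stratum 1 (Non-smokers): n = 578; a·d/n = 85·245/578 = 36.0294; b·c/n = 194·54/578 = 18.1246
Stratum 2 (Smokers): n = 510; a·d/n = 319·64/510 = 40.0314; b·c/n = 52·75/510 = 7.6471
OR_MH = (36.0294 + 40.0314) / (18.1246 + 7.6471) = 76.0608 / 25.7716 = 2.95134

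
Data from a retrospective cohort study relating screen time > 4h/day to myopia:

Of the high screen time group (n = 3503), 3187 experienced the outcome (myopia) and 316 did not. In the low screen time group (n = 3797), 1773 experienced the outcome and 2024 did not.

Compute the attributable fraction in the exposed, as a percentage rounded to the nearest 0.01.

From the description: a = 3187, b = 316, c = 1773, d = 2024.
Risk in exposed = 3187/3503 = 0.90979; risk in unexposed = 1773/3797 = 0.46695.
RR = 0.90979/0.46695 = 1.94838
AR% = (RR − 1)/RR × 100 = (1.94838 − 1)/1.94838 × 100 = 48.6753%

48.68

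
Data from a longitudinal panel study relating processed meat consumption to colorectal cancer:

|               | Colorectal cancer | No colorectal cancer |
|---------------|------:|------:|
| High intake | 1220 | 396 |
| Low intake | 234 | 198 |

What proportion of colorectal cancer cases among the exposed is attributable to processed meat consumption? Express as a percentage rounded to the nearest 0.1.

Cells: a = 1220, b = 396, c = 234, d = 198.
Risk in exposed = 1220/1616 = 0.75495; risk in unexposed = 234/432 = 0.54167.
RR = 0.75495/0.54167 = 1.39375
AR% = (RR − 1)/RR × 100 = (1.39375 − 1)/1.39375 × 100 = 28.2514%

28.3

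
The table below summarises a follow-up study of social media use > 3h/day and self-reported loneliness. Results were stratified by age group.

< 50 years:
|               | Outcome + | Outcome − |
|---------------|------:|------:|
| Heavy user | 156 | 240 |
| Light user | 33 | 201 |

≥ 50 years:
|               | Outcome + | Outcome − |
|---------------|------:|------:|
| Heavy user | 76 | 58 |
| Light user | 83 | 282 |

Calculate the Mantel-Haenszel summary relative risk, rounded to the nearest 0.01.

2.64

RR_MH = Σ(aᵢ·n₀ᵢ/nᵢ) / Σ(cᵢ·n₁ᵢ/nᵢ), with n₁ᵢ = aᵢ+bᵢ (exposed), n₀ᵢ = cᵢ+dᵢ (unexposed), nᵢ = n₁ᵢ+n₀ᵢ.
Stratum 1 (< 50 years): n₁ = 396, n₀ = 234, n = 630; a·n₀/n = 156·234/630 = 57.9429; c·n₁/n = 33·396/630 = 20.7429
Stratum 2 (≥ 50 years): n₁ = 134, n₀ = 365, n = 499; a·n₀/n = 76·365/499 = 55.5912; c·n₁/n = 83·134/499 = 22.2886
RR_MH = (57.9429 + 55.5912) / (20.7429 + 22.2886) = 113.5340 / 43.0314 = 2.63840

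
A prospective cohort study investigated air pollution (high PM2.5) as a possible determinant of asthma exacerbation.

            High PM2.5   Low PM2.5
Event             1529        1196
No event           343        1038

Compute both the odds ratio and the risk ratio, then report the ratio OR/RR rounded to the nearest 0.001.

Reading the table with exposure as columns: a = 1529 (High PM2.5, case), b = 343 (High PM2.5, non-case), c = 1196 (Low PM2.5, case), d = 1038.
OR = (1529·1038)/(343·1196) = 1587102/410228 = 3.86883
Risk in exposed = 1529/1872 = 0.81677; risk in unexposed = 1196/2234 = 0.53536; RR = 1.52565
OR/RR = 3.86883 / 1.52565 = 2.53586
The outcome is not rare, so the OR lies further from 1 than the RR.

2.536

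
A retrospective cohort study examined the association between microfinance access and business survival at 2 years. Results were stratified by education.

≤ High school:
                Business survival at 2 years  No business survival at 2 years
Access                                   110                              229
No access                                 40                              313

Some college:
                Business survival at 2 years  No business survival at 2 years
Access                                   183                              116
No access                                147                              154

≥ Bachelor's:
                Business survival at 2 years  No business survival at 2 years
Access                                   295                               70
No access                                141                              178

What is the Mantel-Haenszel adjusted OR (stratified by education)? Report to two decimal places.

OR_MH = Σ(aᵢdᵢ/nᵢ) / Σ(bᵢcᵢ/nᵢ), where nᵢ is the stratum total.
Stratum 1 (≤ High school): n = 692; a·d/n = 110·313/692 = 49.7543; b·c/n = 229·40/692 = 13.2370
Stratum 2 (Some college): n = 600; a·d/n = 183·154/600 = 46.9700; b·c/n = 116·147/600 = 28.4200
Stratum 3 (≥ Bachelor's): n = 684; a·d/n = 295·178/684 = 76.7690; b·c/n = 70·141/684 = 14.4298
OR_MH = (49.7543 + 46.9700 + 76.7690) / (13.2370 + 28.4200 + 14.4298) = 173.4933 / 56.0868 = 3.09330

3.09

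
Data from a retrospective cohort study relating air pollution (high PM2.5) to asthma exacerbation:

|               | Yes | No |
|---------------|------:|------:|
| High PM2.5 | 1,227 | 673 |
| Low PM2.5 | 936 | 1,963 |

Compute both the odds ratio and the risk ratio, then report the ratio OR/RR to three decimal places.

1.912

Cells: a = 1227, b = 673, c = 936, d = 1963.
OR = (1227·1963)/(673·936) = 2408601/629928 = 3.82361
Risk in exposed = 1227/1900 = 0.64579; risk in unexposed = 936/2899 = 0.32287; RR = 2.00015
OR/RR = 3.82361 / 2.00015 = 1.91166
The outcome is not rare, so the OR lies further from 1 than the RR.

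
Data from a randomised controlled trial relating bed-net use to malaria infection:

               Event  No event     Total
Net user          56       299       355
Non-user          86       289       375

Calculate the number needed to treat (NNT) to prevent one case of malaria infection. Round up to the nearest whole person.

Risk in treated group = 56/355 = 0.15775; risk in control = 86/375 = 0.22933.
Absolute risk reduction = 0.22933 − 0.15775 = 0.07159
NNT = 1 / ARR = 1 / 0.07159 = 13.969 → round up → 14

14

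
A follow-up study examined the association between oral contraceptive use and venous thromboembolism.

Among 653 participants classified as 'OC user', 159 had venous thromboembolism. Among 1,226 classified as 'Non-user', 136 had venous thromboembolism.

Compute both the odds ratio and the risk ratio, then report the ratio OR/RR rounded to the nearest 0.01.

1.18

From the description: a = 159, b = 494, c = 136, d = 1090.
OR = (159·1090)/(494·136) = 173310/67184 = 2.57963
Risk in exposed = 159/653 = 0.24349; risk in unexposed = 136/1226 = 0.11093; RR = 2.19500
OR/RR = 2.57963 / 2.19500 = 1.17523
The outcome is not rare, so the OR lies further from 1 than the RR.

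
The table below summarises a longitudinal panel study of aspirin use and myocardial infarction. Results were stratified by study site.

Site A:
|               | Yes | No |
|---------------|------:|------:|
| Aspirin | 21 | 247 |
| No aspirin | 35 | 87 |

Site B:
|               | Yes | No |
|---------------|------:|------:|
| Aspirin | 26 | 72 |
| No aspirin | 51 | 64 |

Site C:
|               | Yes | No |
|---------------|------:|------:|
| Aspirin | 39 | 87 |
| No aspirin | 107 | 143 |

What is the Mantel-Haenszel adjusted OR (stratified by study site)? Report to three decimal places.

0.426

OR_MH = Σ(aᵢdᵢ/nᵢ) / Σ(bᵢcᵢ/nᵢ), where nᵢ is the stratum total.
Stratum 1 (Site A): n = 390; a·d/n = 21·87/390 = 4.6846; b·c/n = 247·35/390 = 22.1667
Stratum 2 (Site B): n = 213; a·d/n = 26·64/213 = 7.8122; b·c/n = 72·51/213 = 17.2394
Stratum 3 (Site C): n = 376; a·d/n = 39·143/376 = 14.8324; b·c/n = 87·107/376 = 24.7580
OR_MH = (4.6846 + 7.8122 + 14.8324) / (22.1667 + 17.2394 + 24.7580) = 27.3293 / 64.1641 = 0.42593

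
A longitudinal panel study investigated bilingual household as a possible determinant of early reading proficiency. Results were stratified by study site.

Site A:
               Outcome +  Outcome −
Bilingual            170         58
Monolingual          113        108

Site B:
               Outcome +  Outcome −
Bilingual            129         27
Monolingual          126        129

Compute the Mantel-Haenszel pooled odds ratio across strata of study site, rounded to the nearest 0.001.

OR_MH = Σ(aᵢdᵢ/nᵢ) / Σ(bᵢcᵢ/nᵢ), where nᵢ is the stratum total.
Stratum 1 (Site A): n = 449; a·d/n = 170·108/449 = 40.8909; b·c/n = 58·113/449 = 14.5969
Stratum 2 (Site B): n = 411; a·d/n = 129·129/411 = 40.4891; b·c/n = 27·126/411 = 8.2774
OR_MH = (40.8909 + 40.4891) / (14.5969 + 8.2774) = 81.3799 / 22.8743 = 3.55771

3.558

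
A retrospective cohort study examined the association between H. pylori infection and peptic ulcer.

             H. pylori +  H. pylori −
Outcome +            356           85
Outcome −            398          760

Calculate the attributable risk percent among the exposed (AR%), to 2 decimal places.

78.69

Reading the table with exposure as columns: a = 356 (H. pylori +, case), b = 398 (H. pylori +, non-case), c = 85 (H. pylori −, case), d = 760.
Risk in exposed = 356/754 = 0.47215; risk in unexposed = 85/845 = 0.10059.
RR = 0.47215/0.10059 = 4.69371
AR% = (RR − 1)/RR × 100 = (4.69371 − 1)/4.69371 × 100 = 78.6949%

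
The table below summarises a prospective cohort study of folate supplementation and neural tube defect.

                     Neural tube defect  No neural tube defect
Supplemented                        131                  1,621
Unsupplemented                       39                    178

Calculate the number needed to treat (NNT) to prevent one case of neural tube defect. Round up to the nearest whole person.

Risk in treated group = 131/1752 = 0.07477; risk in control = 39/217 = 0.17972.
Absolute risk reduction = 0.17972 − 0.07477 = 0.10495
NNT = 1 / ARR = 1 / 0.10495 = 9.528 → round up → 10

10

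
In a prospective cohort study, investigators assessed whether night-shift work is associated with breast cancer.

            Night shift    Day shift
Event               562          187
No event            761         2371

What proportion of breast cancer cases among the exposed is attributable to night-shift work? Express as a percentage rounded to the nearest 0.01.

Reading the table with exposure as columns: a = 562 (Night shift, case), b = 761 (Night shift, non-case), c = 187 (Day shift, case), d = 2371.
Risk in exposed = 562/1323 = 0.42479; risk in unexposed = 187/2558 = 0.07310.
RR = 0.42479/0.07310 = 5.81079
AR% = (RR − 1)/RR × 100 = (5.81079 − 1)/5.81079 × 100 = 82.7906%

82.79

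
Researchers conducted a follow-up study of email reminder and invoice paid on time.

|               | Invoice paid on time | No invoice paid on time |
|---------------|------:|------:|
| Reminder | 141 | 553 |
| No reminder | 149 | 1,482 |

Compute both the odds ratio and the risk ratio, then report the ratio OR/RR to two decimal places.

Cells: a = 141, b = 553, c = 149, d = 1482.
OR = (141·1482)/(553·149) = 208962/82397 = 2.53604
Risk in exposed = 141/694 = 0.20317; risk in unexposed = 149/1631 = 0.09135; RR = 2.22396
OR/RR = 2.53604 / 2.22396 = 1.14032
The outcome is not rare, so the OR lies further from 1 than the RR.

1.14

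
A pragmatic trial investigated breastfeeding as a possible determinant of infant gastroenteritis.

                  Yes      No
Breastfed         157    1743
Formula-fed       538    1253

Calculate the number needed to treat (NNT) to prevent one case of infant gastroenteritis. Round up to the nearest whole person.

5

Risk in treated group = 157/1900 = 0.08263; risk in control = 538/1791 = 0.30039.
Absolute risk reduction = 0.30039 − 0.08263 = 0.21776
NNT = 1 / ARR = 1 / 0.21776 = 4.592 → round up → 5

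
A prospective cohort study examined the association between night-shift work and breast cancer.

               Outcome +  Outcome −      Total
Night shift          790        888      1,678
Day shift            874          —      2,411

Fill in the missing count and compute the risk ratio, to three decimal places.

The missing cell is in the unexposed row: 2411 − 874 = 1537.
So a = 790, b = 888, c = 874, d = 1537.
RR = [a/(a+b)] / [c/(c+d)] = (790/1678) / (874/2411) = 0.47080/0.36251 = 1.29874

1.299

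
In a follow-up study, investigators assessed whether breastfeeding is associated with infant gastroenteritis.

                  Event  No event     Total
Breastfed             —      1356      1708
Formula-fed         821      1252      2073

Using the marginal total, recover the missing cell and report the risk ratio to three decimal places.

0.520

The missing cell is in the exposed row: 1708 − 1356 = 352.
So a = 352, b = 1356, c = 821, d = 1252.
RR = [a/(a+b)] / [c/(c+d)] = (352/1708) / (821/2073) = 0.20609/0.39604 = 0.52037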